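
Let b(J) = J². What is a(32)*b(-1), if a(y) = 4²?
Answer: 16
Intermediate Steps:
a(y) = 16
a(32)*b(-1) = 16*(-1)² = 16*1 = 16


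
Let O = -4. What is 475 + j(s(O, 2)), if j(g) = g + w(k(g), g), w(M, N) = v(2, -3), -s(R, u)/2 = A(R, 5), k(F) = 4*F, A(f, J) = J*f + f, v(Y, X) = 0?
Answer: 523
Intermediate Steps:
A(f, J) = f + J*f
s(R, u) = -12*R (s(R, u) = -2*R*(1 + 5) = -2*R*6 = -12*R)
w(M, N) = 0
j(g) = g (j(g) = g + 0 = g)
475 + j(s(O, 2)) = 475 - 12*(-4) = 475 + 48 = 523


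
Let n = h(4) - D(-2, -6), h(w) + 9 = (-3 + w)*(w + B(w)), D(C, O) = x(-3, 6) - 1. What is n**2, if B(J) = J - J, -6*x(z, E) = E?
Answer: 9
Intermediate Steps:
x(z, E) = -E/6
B(J) = 0
D(C, O) = -2 (D(C, O) = -1/6*6 - 1 = -1 - 1 = -2)
h(w) = -9 + w*(-3 + w) (h(w) = -9 + (-3 + w)*(w + 0) = -9 + (-3 + w)*w = -9 + w*(-3 + w))
n = -3 (n = (-9 + 4**2 - 3*4) - 1*(-2) = (-9 + 16 - 12) + 2 = -5 + 2 = -3)
n**2 = (-3)**2 = 9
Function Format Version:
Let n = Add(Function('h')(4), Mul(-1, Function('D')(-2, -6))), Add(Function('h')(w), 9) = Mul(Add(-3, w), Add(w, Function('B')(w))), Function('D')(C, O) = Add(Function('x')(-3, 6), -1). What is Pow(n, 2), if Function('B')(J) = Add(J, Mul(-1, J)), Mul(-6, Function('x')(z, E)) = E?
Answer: 9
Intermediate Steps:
Function('x')(z, E) = Mul(Rational(-1, 6), E)
Function('B')(J) = 0
Function('D')(C, O) = -2 (Function('D')(C, O) = Add(Mul(Rational(-1, 6), 6), -1) = Add(-1, -1) = -2)
Function('h')(w) = Add(-9, Mul(w, Add(-3, w))) (Function('h')(w) = Add(-9, Mul(Add(-3, w), Add(w, 0))) = Add(-9, Mul(Add(-3, w), w)) = Add(-9, Mul(w, Add(-3, w))))
n = -3 (n = Add(Add(-9, Pow(4, 2), Mul(-3, 4)), Mul(-1, -2)) = Add(Add(-9, 16, -12), 2) = Add(-5, 2) = -3)
Pow(n, 2) = Pow(-3, 2) = 9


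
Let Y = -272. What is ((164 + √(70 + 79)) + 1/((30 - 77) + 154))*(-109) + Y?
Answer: -1941945/107 - 109*√149 ≈ -19480.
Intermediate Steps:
((164 + √(70 + 79)) + 1/((30 - 77) + 154))*(-109) + Y = ((164 + √(70 + 79)) + 1/((30 - 77) + 154))*(-109) - 272 = ((164 + √149) + 1/(-47 + 154))*(-109) - 272 = ((164 + √149) + 1/107)*(-109) - 272 = (17549/107 + √149)*(-109) - 272 = (-1912841/107 - 109*√149) - 272 = -1941945/107 - 109*√149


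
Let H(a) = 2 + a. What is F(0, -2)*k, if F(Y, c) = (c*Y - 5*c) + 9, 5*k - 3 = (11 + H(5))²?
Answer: 6213/5 ≈ 1242.6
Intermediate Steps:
k = 327/5 (k = ⅗ + (11 + (2 + 5))²/5 = ⅗ + (11 + 7)²/5 = ⅗ + (⅕)*18² = ⅗ + (⅕)*324 = ⅗ + 324/5 = 327/5 ≈ 65.400)
F(Y, c) = 9 - 5*c + Y*c (F(Y, c) = (Y*c - 5*c) + 9 = (-5*c + Y*c) + 9 = 9 - 5*c + Y*c)
F(0, -2)*k = (9 - 5*(-2) + 0*(-2))*(327/5) = (9 + 10 + 0)*(327/5) = 19*(327/5) = 6213/5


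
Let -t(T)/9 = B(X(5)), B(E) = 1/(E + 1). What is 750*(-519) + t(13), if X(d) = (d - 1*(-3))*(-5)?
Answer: -5060247/13 ≈ -3.8925e+5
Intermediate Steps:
X(d) = -15 - 5*d (X(d) = (d + 3)*(-5) = (3 + d)*(-5) = -15 - 5*d)
B(E) = 1/(1 + E)
t(T) = 3/13 (t(T) = -9/(1 + (-15 - 5*5)) = -9/(1 + (-15 - 25)) = -9/(1 - 40) = -9/(-39) = -9*(-1/39) = 3/13)
750*(-519) + t(13) = 750*(-519) + 3/13 = -389250 + 3/13 = -5060247/13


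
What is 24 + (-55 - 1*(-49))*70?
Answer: -396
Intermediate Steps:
24 + (-55 - 1*(-49))*70 = 24 + (-55 + 49)*70 = 24 - 6*70 = 24 - 420 = -396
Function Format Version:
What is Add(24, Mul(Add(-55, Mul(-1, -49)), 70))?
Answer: -396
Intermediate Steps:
Add(24, Mul(Add(-55, Mul(-1, -49)), 70)) = Add(24, Mul(Add(-55, 49), 70)) = Add(24, Mul(-6, 70)) = Add(24, -420) = -396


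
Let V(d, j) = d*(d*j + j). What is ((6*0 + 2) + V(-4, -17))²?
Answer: 40804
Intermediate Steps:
V(d, j) = d*(j + d*j)
((6*0 + 2) + V(-4, -17))² = ((6*0 + 2) - 4*(-17)*(1 - 4))² = ((0 + 2) - 4*(-17)*(-3))² = (2 - 204)² = (-202)² = 40804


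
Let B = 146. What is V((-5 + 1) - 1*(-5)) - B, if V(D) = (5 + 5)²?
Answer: -46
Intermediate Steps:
V(D) = 100 (V(D) = 10² = 100)
V((-5 + 1) - 1*(-5)) - B = 100 - 1*146 = 100 - 146 = -46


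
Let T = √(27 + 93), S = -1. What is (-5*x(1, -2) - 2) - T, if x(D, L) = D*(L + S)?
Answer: 13 - 2*√30 ≈ 2.0455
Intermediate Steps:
x(D, L) = D*(-1 + L) (x(D, L) = D*(L - 1) = D*(-1 + L))
T = 2*√30 (T = √120 = 2*√30 ≈ 10.954)
(-5*x(1, -2) - 2) - T = (-5*(-1 - 2) - 2) - 2*√30 = (-5*(-3) - 2) - 2*√30 = (15 - 2) - 2*√30 = 13 - 2*√30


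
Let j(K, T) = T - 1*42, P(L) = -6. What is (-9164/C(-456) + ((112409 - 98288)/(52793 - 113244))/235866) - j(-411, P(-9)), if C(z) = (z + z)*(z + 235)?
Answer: 302218298611145/6302184320172 ≈ 47.955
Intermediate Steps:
j(K, T) = -42 + T (j(K, T) = T - 42 = -42 + T)
C(z) = 2*z*(235 + z) (C(z) = (2*z)*(235 + z) = 2*z*(235 + z))
(-9164/C(-456) + ((112409 - 98288)/(52793 - 113244))/235866) - j(-411, P(-9)) = (-9164*(-1/(912*(235 - 456))) + ((112409 - 98288)/(52793 - 113244))/235866) - (-42 - 6) = (-9164/(2*(-456)*(-221)) + (14121/(-60451))*(1/235866)) - 1*(-48) = (-9164/201552 + (14121*(-1/60451))*(1/235866)) + 48 = (-9164*1/201552 - 14121/60451*1/235866) + 48 = (-2291/50388 - 4707/4752778522) + 48 = -286548757111/6302184320172 + 48 = 302218298611145/6302184320172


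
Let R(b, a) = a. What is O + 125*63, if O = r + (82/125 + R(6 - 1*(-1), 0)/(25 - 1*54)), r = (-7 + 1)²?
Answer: 988957/125 ≈ 7911.7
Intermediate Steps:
r = 36 (r = (-6)² = 36)
O = 4582/125 (O = 36 + (82/125 + 0/(25 - 1*54)) = 36 + (82*(1/125) + 0/(25 - 54)) = 36 + (82/125 + 0/(-29)) = 36 + (82/125 + 0*(-1/29)) = 36 + (82/125 + 0) = 36 + 82/125 = 4582/125 ≈ 36.656)
O + 125*63 = 4582/125 + 125*63 = 4582/125 + 7875 = 988957/125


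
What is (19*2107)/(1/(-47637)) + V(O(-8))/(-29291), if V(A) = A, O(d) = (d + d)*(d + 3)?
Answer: -55859460747191/29291 ≈ -1.9071e+9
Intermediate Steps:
O(d) = 2*d*(3 + d) (O(d) = (2*d)*(3 + d) = 2*d*(3 + d))
(19*2107)/(1/(-47637)) + V(O(-8))/(-29291) = (19*2107)/(1/(-47637)) + (2*(-8)*(3 - 8))/(-29291) = 40033/(-1/47637) + (2*(-8)*(-5))*(-1/29291) = 40033*(-47637) + 80*(-1/29291) = -1907052021 - 80/29291 = -55859460747191/29291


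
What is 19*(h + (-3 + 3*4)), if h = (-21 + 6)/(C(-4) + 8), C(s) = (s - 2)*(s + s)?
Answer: 9291/56 ≈ 165.91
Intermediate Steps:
C(s) = 2*s*(-2 + s) (C(s) = (-2 + s)*(2*s) = 2*s*(-2 + s))
h = -15/56 (h = (-21 + 6)/(2*(-4)*(-2 - 4) + 8) = -15/(2*(-4)*(-6) + 8) = -15/(48 + 8) = -15/56 ≈ -0.26786)
19*(h + (-3 + 3*4)) = 19*(-15/56 + (-3 + 3*4)) = 19*(-15/56 + (-3 + 12)) = 19*(-15/56 + 9) = 19*(489/56) = 9291/56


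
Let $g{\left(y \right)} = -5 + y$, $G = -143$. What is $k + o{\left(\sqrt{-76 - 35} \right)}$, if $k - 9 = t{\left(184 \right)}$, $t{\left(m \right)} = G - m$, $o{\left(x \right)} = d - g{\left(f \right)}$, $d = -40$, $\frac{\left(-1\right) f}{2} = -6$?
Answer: $-365$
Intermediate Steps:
$f = 12$ ($f = \left(-2\right) \left(-6\right) = 12$)
$o{\left(x \right)} = -47$ ($o{\left(x \right)} = -40 - \left(-5 + 12\right) = -40 - 7 = -47$)
$t{\left(m \right)} = -143 - m$
$k = -318$ ($k = 9 - 327 = -318$)
$k + o{\left(\sqrt{-76 - 35} \right)} = -318 - 47 = -365$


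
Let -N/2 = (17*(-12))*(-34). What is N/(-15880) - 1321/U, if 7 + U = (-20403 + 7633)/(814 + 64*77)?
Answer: 7574212923/52566770 ≈ 144.09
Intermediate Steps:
N = -13872 (N = -2*17*(-12)*(-34) = -(-408)*(-34) = -2*6936 = -13872)
U = -26482/2871 (U = -7 + (-20403 + 7633)/(814 + 64*77) = -7 - 12770/(814 + 4928) = -7 - 12770/5742 = -7 - 12770*1/5742 = -7 - 6385/2871 = -26482/2871 ≈ -9.2240)
N/(-15880) - 1321/U = -13872/(-15880) - 1321/(-26482/2871) = -13872*(-1/15880) - 1321*(-2871/26482) = 1734/1985 + 3792591/26482 = 7574212923/52566770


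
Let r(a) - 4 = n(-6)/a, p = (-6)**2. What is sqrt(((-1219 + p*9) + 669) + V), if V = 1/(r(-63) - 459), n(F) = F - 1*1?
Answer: I*sqrt(3787985782)/4094 ≈ 15.033*I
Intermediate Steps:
n(F) = -1 + F (n(F) = F - 1 = -1 + F)
p = 36
r(a) = 4 - 7/a (r(a) = 4 + (-1 - 6)/a = 4 - 7/a)
V = -9/4094 (V = 1/((4 - 7/(-63)) - 459) = 1/((4 - 7*(-1/63)) - 459) = 1/((4 + 1/9) - 459) = 1/(37/9 - 459) = 1/(-4094/9) = -9/4094 ≈ -0.0021983)
sqrt(((-1219 + p*9) + 669) + V) = sqrt(((-1219 + 36*9) + 669) - 9/4094) = sqrt(((-1219 + 324) + 669) - 9/4094) = sqrt((-895 + 669) - 9/4094) = sqrt(-226 - 9/4094) = sqrt(-925253/4094) = I*sqrt(3787985782)/4094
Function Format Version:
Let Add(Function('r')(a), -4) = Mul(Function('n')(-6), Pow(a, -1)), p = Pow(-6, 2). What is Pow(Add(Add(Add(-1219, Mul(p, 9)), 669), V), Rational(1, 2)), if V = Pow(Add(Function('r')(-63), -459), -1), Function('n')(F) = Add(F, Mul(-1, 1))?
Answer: Mul(Rational(1, 4094), I, Pow(3787985782, Rational(1, 2))) ≈ Mul(15.033, I)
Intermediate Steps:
Function('n')(F) = Add(-1, F) (Function('n')(F) = Add(F, -1) = Add(-1, F))
p = 36
Function('r')(a) = Add(4, Mul(-7, Pow(a, -1))) (Function('r')(a) = Add(4, Mul(Add(-1, -6), Pow(a, -1))) = Add(4, Mul(-7, Pow(a, -1))))
V = Rational(-9, 4094) (V = Pow(Add(Add(4, Mul(-7, Pow(-63, -1))), -459), -1) = Pow(Add(Add(4, Mul(-7, Rational(-1, 63))), -459), -1) = Pow(Add(Add(4, Rational(1, 9)), -459), -1) = Pow(Add(Rational(37, 9), -459), -1) = Pow(Rational(-4094, 9), -1) = Rational(-9, 4094) ≈ -0.0021983)
Pow(Add(Add(Add(-1219, Mul(p, 9)), 669), V), Rational(1, 2)) = Pow(Add(Add(Add(-1219, Mul(36, 9)), 669), Rational(-9, 4094)), Rational(1, 2)) = Pow(Add(Add(Add(-1219, 324), 669), Rational(-9, 4094)), Rational(1, 2)) = Pow(Add(Add(-895, 669), Rational(-9, 4094)), Rational(1, 2)) = Pow(Add(-226, Rational(-9, 4094)), Rational(1, 2)) = Pow(Rational(-925253, 4094), Rational(1, 2)) = Mul(Rational(1, 4094), I, Pow(3787985782, Rational(1, 2)))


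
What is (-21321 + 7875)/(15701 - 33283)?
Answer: 6723/8791 ≈ 0.76476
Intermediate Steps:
(-21321 + 7875)/(15701 - 33283) = -13446/(-17582) = -13446*(-1/17582) = 6723/8791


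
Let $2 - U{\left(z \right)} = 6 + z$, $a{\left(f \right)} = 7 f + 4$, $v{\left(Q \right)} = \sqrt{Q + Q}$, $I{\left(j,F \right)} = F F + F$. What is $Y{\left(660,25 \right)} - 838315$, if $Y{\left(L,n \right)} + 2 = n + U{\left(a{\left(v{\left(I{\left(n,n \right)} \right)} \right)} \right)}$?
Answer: $-838300 - 70 \sqrt{13} \approx -8.3855 \cdot 10^{5}$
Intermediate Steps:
$I{\left(j,F \right)} = F + F^{2}$ ($I{\left(j,F \right)} = F^{2} + F = F + F^{2}$)
$v{\left(Q \right)} = \sqrt{2} \sqrt{Q}$ ($v{\left(Q \right)} = \sqrt{2 Q} = \sqrt{2} \sqrt{Q}$)
$a{\left(f \right)} = 4 + 7 f$
$U{\left(z \right)} = -4 - z$ ($U{\left(z \right)} = 2 - \left(6 + z\right) = -4 - z$)
$Y{\left(L,n \right)} = -10 + n - 7 \sqrt{2} \sqrt{n \left(1 + n\right)}$ ($Y{\left(L,n \right)} = -2 - \left(8 - n + 7 \sqrt{2} \sqrt{n \left(1 + n\right)}\right) = -10 + n - 7 \sqrt{2} \sqrt{n \left(1 + n\right)}$)
$Y{\left(660,25 \right)} - 838315 = \left(-10 + 25 - 7 \sqrt{2} \sqrt{25 \left(1 + 25\right)}\right) - 838315 = \left(-10 + 25 - 7 \sqrt{2} \sqrt{25 \cdot 26}\right) - 838315 = \left(-10 + 25 - 7 \sqrt{2} \sqrt{650}\right) - 838315 = \left(-10 + 25 - 7 \sqrt{2} \cdot 5 \sqrt{26}\right) - 838315 = \left(-10 + 25 - 70 \sqrt{13}\right) - 838315 = \left(15 - 70 \sqrt{13}\right) - 838315 = -838300 - 70 \sqrt{13}$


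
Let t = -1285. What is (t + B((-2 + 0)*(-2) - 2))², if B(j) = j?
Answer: 1646089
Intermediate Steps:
(t + B((-2 + 0)*(-2) - 2))² = (-1285 + ((-2 + 0)*(-2) - 2))² = (-1285 + (-2*(-2) - 2))² = (-1285 + (4 - 2))² = (-1285 + 2)² = (-1283)² = 1646089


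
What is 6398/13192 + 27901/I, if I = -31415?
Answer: -83538411/207213340 ≈ -0.40315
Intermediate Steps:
6398/13192 + 27901/I = 6398/13192 + 27901/(-31415) = 6398*(1/13192) + 27901*(-1/31415) = 3199/6596 - 27901/31415 = -83538411/207213340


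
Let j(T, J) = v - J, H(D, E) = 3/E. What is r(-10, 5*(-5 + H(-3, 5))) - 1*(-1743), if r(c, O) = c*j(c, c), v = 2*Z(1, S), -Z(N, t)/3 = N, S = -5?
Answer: 1703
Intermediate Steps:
Z(N, t) = -3*N
v = -6 (v = 2*(-3*1) = 2*(-3) = -6)
j(T, J) = -6 - J
r(c, O) = c*(-6 - c)
r(-10, 5*(-5 + H(-3, 5))) - 1*(-1743) = -1*(-10)*(6 - 10) - 1*(-1743) = -1*(-10)*(-4) + 1743 = -40 + 1743 = 1703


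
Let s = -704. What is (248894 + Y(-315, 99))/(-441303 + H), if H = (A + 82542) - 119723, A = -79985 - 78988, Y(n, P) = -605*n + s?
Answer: -438765/637457 ≈ -0.68830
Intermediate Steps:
Y(n, P) = -704 - 605*n (Y(n, P) = -605*n - 704 = -704 - 605*n)
A = -158973
H = -196154 (H = (-158973 + 82542) - 119723 = -76431 - 119723 = -196154)
(248894 + Y(-315, 99))/(-441303 + H) = (248894 + (-704 - 605*(-315)))/(-441303 - 196154) = (248894 + (-704 + 190575))/(-637457) = (248894 + 189871)*(-1/637457) = 438765*(-1/637457) = -438765/637457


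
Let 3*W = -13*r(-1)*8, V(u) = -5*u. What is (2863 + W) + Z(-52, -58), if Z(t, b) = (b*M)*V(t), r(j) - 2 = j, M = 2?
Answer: -81995/3 ≈ -27332.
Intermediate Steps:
r(j) = 2 + j
W = -104/3 (W = (-13*(2 - 1)*8)/3 = (-13*1*8)/3 = (-13*8)/3 = (⅓)*(-104) = -104/3 ≈ -34.667)
Z(t, b) = -10*b*t (Z(t, b) = (b*2)*(-5*t) = (2*b)*(-5*t) = -10*b*t)
(2863 + W) + Z(-52, -58) = (2863 - 104/3) - 10*(-58)*(-52) = 8485/3 - 30160 = -81995/3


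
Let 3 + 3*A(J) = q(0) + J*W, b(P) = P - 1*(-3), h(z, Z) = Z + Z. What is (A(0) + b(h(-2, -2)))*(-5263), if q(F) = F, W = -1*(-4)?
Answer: 10526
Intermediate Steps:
W = 4
h(z, Z) = 2*Z
b(P) = 3 + P (b(P) = P + 3 = 3 + P)
A(J) = -1 + 4*J/3 (A(J) = -1 + (0 + J*4)/3 = -1 + (0 + 4*J)/3 = -1 + (4*J)/3 = -1 + 4*J/3)
(A(0) + b(h(-2, -2)))*(-5263) = ((-1 + (4/3)*0) + (3 + 2*(-2)))*(-5263) = ((-1 + 0) + (3 - 4))*(-5263) = (-1 - 1)*(-5263) = -2*(-5263) = 10526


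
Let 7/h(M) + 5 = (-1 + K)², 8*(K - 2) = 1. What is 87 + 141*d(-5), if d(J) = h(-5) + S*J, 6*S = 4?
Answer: -154705/239 ≈ -647.30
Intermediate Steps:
K = 17/8 (K = 2 + (⅛)*1 = 2 + ⅛ = 17/8 ≈ 2.1250)
h(M) = -448/239 (h(M) = 7/(-5 + (-1 + 17/8)²) = 7/(-5 + (9/8)²) = 7/(-5 + 81/64) = 7/(-239/64) = 7*(-64/239) = -448/239)
S = ⅔ (S = (⅙)*4 = ⅔ ≈ 0.66667)
d(J) = -448/239 + 2*J/3
87 + 141*d(-5) = 87 + 141*(-448/239 + (⅔)*(-5)) = 87 + 141*(-448/239 - 10/3) = 87 + 141*(-3734/717) = 87 - 175498/239 = -154705/239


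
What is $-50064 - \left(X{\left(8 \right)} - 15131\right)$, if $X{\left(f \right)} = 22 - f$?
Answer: $-34947$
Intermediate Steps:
$-50064 - \left(X{\left(8 \right)} - 15131\right) = -50064 - \left(\left(22 - 8\right) - 15131\right) = -50064 - \left(14 - 15131\right) = -50064 - -15117 = -50064 + 15117 = -34947$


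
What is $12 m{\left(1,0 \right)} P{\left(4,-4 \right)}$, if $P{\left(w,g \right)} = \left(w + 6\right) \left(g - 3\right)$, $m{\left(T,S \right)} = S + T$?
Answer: $-840$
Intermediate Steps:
$P{\left(w,g \right)} = \left(-3 + g\right) \left(6 + w\right)$ ($P{\left(w,g \right)} = \left(6 + w\right) \left(-3 + g\right) = \left(-3 + g\right) \left(6 + w\right)$)
$12 m{\left(1,0 \right)} P{\left(4,-4 \right)} = 12 \left(0 + 1\right) \left(-18 - 12 + 6 \left(-4\right) - 16\right) = 12 \cdot 1 \left(-18 - 12 - 24 - 16\right) = 12 \left(-70\right) = -840$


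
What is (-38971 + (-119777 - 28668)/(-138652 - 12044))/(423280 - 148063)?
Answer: -5872625371/41474101032 ≈ -0.14160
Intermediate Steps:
(-38971 + (-119777 - 28668)/(-138652 - 12044))/(423280 - 148063) = (-38971 - 148445/(-150696))/275217 = (-38971 - 148445*(-1/150696))*(1/275217) = (-38971 + 148445/150696)*(1/275217) = -5872625371/150696*1/275217 = -5872625371/41474101032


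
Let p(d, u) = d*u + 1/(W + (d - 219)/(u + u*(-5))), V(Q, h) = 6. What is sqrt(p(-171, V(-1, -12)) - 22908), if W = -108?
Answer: I*sqrt(3223647994)/367 ≈ 154.71*I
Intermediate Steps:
p(d, u) = 1/(-108 - (-219 + d)/(4*u)) + d*u (p(d, u) = d*u + 1/(-108 + (d - 219)/(u + u*(-5))) = d*u + 1/(-108 + (-219 + d)/(u - 5*u)) = d*u + 1/(-108 + (-219 + d)/((-4*u))) = d*u + 1/(-108 + (-219 + d)*(-1/(4*u))) = d*u + 1/(-108 - (-219 + d)/(4*u)) = 1/(-108 - (-219 + d)/(4*u)) + d*u)
sqrt(p(-171, V(-1, -12)) - 22908) = sqrt(6*(-4 + (-171)**2 - 219*(-171) + 432*(-171)*6)/(-219 - 171 + 432*6) - 22908) = sqrt(6*(-4 + 29241 + 37449 - 443232)/(-219 - 171 + 2592) - 22908) = sqrt(6*(-376546)/2202 - 22908) = sqrt(6*(1/2202)*(-376546) - 22908) = sqrt(-376546/367 - 22908) = sqrt(-8783782/367) = I*sqrt(3223647994)/367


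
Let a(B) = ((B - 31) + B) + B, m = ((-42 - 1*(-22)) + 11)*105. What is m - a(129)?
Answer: -1301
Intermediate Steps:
m = -945 (m = ((-42 + 22) + 11)*105 = (-20 + 11)*105 = -9*105 = -945)
a(B) = -31 + 3*B (a(B) = ((-31 + B) + B) + B = (-31 + 2*B) + B = -31 + 3*B)
m - a(129) = -945 - (-31 + 3*129) = -945 - (-31 + 387) = -945 - 1*356 = -945 - 356 = -1301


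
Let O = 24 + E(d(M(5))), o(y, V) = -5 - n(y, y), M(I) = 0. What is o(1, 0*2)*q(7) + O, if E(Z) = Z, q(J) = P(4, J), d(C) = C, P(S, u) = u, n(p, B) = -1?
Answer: -4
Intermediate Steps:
q(J) = J
o(y, V) = -4 (o(y, V) = -5 - 1*(-1) = -5 + 1 = -4)
O = 24 (O = 24 + 0 = 24)
o(1, 0*2)*q(7) + O = -4*7 + 24 = -28 + 24 = -4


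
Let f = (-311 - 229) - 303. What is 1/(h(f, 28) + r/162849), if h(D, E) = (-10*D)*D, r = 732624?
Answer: -54283/385761352462 ≈ -1.4072e-7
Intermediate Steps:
f = -843 (f = -540 - 303 = -843)
h(D, E) = -10*D²
1/(h(f, 28) + r/162849) = 1/(-10*(-843)² + 732624/162849) = 1/(-10*710649 + 732624*(1/162849)) = 1/(-7106490 + 244208/54283) = 1/(-385761352462/54283) = -54283/385761352462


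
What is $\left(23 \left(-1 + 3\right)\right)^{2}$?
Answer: $2116$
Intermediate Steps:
$\left(23 \left(-1 + 3\right)\right)^{2} = \left(23 \cdot 2\right)^{2} = 46^{2} = 2116$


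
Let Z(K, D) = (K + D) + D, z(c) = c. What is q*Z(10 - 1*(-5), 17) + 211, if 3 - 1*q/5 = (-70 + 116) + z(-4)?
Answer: -9344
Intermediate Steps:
Z(K, D) = K + 2*D (Z(K, D) = (D + K) + D = K + 2*D)
q = -195 (q = 15 - 5*((-70 + 116) - 4) = 15 - 5*(46 - 4) = 15 - 5*42 = 15 - 210 = -195)
q*Z(10 - 1*(-5), 17) + 211 = -195*((10 - 1*(-5)) + 2*17) + 211 = -195*((10 + 5) + 34) + 211 = -195*(15 + 34) + 211 = -195*49 + 211 = -9555 + 211 = -9344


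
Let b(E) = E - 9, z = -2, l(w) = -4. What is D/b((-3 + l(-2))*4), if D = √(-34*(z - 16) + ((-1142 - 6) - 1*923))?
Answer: -I*√1459/37 ≈ -1.0323*I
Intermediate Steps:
b(E) = -9 + E
D = I*√1459 (D = √(-34*(-2 - 16) + ((-1142 - 6) - 1*923)) = √(-34*(-18) + (-1148 - 923)) = √(612 - 2071) = √(-1459) = I*√1459 ≈ 38.197*I)
D/b((-3 + l(-2))*4) = (I*√1459)/(-9 + (-3 - 4)*4) = (I*√1459)/(-9 - 7*4) = (I*√1459)/(-9 - 28) = (I*√1459)/(-37) = (I*√1459)*(-1/37) = -I*√1459/37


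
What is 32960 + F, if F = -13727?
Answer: 19233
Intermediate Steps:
32960 + F = 32960 - 13727 = 19233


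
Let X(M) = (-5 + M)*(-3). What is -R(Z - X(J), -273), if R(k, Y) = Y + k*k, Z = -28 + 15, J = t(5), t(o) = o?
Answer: 104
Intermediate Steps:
J = 5
Z = -13
X(M) = 15 - 3*M
R(k, Y) = Y + k²
-R(Z - X(J), -273) = -(-273 + (-13 - (15 - 3*5))²) = -(-273 + (-13 - (15 - 15))²) = -(-273 + (-13 - 1*0)²) = -(-273 + (-13 + 0)²) = -(-273 + (-13)²) = -(-273 + 169) = -1*(-104) = 104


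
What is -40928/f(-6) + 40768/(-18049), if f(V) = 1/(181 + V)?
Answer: -129274198368/18049 ≈ -7.1624e+6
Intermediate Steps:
-40928/f(-6) + 40768/(-18049) = -40928/(1/(181 - 6)) + 40768/(-18049) = -40928/(1/175) + 40768*(-1/18049) = -40928/1/175 - 40768/18049 = -40928*175 - 40768/18049 = -7162400 - 40768/18049 = -129274198368/18049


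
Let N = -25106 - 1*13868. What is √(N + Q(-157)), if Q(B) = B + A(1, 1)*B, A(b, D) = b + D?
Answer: 7*I*√805 ≈ 198.61*I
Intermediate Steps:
A(b, D) = D + b
Q(B) = 3*B (Q(B) = B + (1 + 1)*B = B + 2*B = 3*B)
N = -38974 (N = -25106 - 13868 = -38974)
√(N + Q(-157)) = √(-38974 + 3*(-157)) = √(-38974 - 471) = √(-39445) = 7*I*√805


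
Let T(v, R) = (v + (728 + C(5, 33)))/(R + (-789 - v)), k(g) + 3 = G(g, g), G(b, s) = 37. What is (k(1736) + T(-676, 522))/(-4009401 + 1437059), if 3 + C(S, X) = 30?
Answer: -13985/1052087878 ≈ -1.3293e-5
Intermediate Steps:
C(S, X) = 27 (C(S, X) = -3 + 30 = 27)
k(g) = 34 (k(g) = -3 + 37 = 34)
T(v, R) = (755 + v)/(-789 + R - v) (T(v, R) = (v + (728 + 27))/(R + (-789 - v)) = (v + 755)/(-789 + R - v) = (755 + v)/(-789 + R - v))
(k(1736) + T(-676, 522))/(-4009401 + 1437059) = (34 + (-755 - 1*(-676))/(789 - 676 - 1*522))/(-4009401 + 1437059) = (34 + (-755 + 676)/(789 - 676 - 522))/(-2572342) = (34 - 79/(-409))*(-1/2572342) = (34 - 1/409*(-79))*(-1/2572342) = (34 + 79/409)*(-1/2572342) = (13985/409)*(-1/2572342) = -13985/1052087878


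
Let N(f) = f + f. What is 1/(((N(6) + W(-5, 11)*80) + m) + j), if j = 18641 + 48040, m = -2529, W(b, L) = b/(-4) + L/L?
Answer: 1/64344 ≈ 1.5541e-5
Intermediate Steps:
W(b, L) = 1 - b/4 (W(b, L) = b*(-¼) + 1 = -b/4 + 1 = 1 - b/4)
N(f) = 2*f
j = 66681
1/(((N(6) + W(-5, 11)*80) + m) + j) = 1/(((2*6 + (1 - ¼*(-5))*80) - 2529) + 66681) = 1/(((12 + (1 + 5/4)*80) - 2529) + 66681) = 1/(((12 + (9/4)*80) - 2529) + 66681) = 1/(((12 + 180) - 2529) + 66681) = 1/((192 - 2529) + 66681) = 1/(-2337 + 66681) = 1/64344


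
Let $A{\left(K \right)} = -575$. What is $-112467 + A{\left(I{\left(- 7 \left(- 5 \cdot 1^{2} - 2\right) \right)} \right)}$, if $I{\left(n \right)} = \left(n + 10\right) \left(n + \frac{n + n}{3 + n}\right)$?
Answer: $-113042$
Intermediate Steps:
$I{\left(n \right)} = \left(10 + n\right) \left(n + \frac{2 n}{3 + n}\right)$
$-112467 + A{\left(I{\left(- 7 \left(- 5 \cdot 1^{2} - 2\right) \right)} \right)} = -112467 - 575 = -113042$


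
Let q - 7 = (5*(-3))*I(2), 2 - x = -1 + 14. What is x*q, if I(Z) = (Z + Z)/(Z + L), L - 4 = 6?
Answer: -22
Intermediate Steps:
L = 10 (L = 4 + 6 = 10)
I(Z) = 2*Z/(10 + Z) (I(Z) = (Z + Z)/(Z + 10) = (2*Z)/(10 + Z) = 2*Z/(10 + Z))
x = -11 (x = 2 - (-1 + 14) = 2 - 1*13 = 2 - 13 = -11)
q = 2 (q = 7 + (5*(-3))*(2*2/(10 + 2)) = 7 - 30*2/12 = 7 - 15*⅓ = 7 - 5 = 2)
x*q = -11*2 = -22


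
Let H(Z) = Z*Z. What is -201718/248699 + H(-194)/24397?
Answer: 403520138/551591773 ≈ 0.73156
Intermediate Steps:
H(Z) = Z²
-201718/248699 + H(-194)/24397 = -201718/248699 + (-194)²/24397 = -201718*1/248699 + 37636*(1/24397) = -18338/22609 + 37636/24397 = 403520138/551591773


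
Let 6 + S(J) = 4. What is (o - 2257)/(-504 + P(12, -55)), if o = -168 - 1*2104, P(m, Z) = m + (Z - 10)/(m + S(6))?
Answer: 9058/997 ≈ 9.0853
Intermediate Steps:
S(J) = -2 (S(J) = -6 + 4 = -2)
P(m, Z) = m + (-10 + Z)/(-2 + m) (P(m, Z) = m + (Z - 10)/(m - 2) = m + (-10 + Z)/(-2 + m))
o = -2272 (o = -168 - 2104 = -2272)
(o - 2257)/(-504 + P(12, -55)) = (-2272 - 2257)/(-504 + (-10 - 55 + 12² - 2*12)/(-2 + 12)) = -4529/(-504 + (-10 - 55 + 144 - 24)/10) = -4529/(-504 + (⅒)*55) = -4529/(-504 + 11/2) = -4529/(-997/2) = -4529*(-2/997) = 9058/997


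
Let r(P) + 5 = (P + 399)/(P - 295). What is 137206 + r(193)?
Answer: 6996955/51 ≈ 1.3720e+5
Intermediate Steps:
r(P) = -5 + (399 + P)/(-295 + P) (r(P) = -5 + (P + 399)/(P - 295) = -5 + (399 + P)/(-295 + P))
137206 + r(193) = 137206 + 2*(937 - 2*193)/(-295 + 193) = 137206 + 2*(937 - 386)/(-102) = 137206 + 2*(-1/102)*551 = 137206 - 551/51 = 6996955/51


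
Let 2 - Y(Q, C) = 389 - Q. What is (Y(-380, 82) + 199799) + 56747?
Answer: 255779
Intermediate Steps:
Y(Q, C) = -387 + Q (Y(Q, C) = 2 - (389 - Q) = 2 + (-389 + Q) = -387 + Q)
(Y(-380, 82) + 199799) + 56747 = ((-387 - 380) + 199799) + 56747 = (-767 + 199799) + 56747 = 199032 + 56747 = 255779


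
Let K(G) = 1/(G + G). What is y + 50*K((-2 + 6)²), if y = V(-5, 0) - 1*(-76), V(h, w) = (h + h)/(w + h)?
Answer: 1273/16 ≈ 79.563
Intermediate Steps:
V(h, w) = 2*h/(h + w) (V(h, w) = (2*h)/(h + w) = 2*h/(h + w))
y = 78 (y = 2*(-5)/(-5 + 0) - 1*(-76) = 2*(-5)/(-5) + 76 = 2*(-5)*(-⅕) + 76 = 2 + 76 = 78)
K(G) = 1/(2*G)
y + 50*K((-2 + 6)²) = 78 + 50*(1/(2*((-2 + 6)²))) = 78 + 50*(1/(2*(4²))) = 78 + 50*((½)/16) = 78 + 50*((½)*(1/16)) = 78 + 50*(1/32) = 78 + 25/16 = 1273/16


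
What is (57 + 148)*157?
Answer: 32185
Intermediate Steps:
(57 + 148)*157 = 205*157 = 32185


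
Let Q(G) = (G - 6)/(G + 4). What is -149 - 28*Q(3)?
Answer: -137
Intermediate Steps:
Q(G) = (-6 + G)/(4 + G)
-149 - 28*Q(3) = -149 - 28*(-6 + 3)/(4 + 3) = -149 - 28*(-3)/7 = -149 - 4*(-3) = -149 - 28*(-3/7) = -149 + 12 = -137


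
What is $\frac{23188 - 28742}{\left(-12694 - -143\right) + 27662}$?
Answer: $- \frac{5554}{15111} \approx -0.36755$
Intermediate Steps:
$\frac{23188 - 28742}{\left(-12694 - -143\right) + 27662} = - \frac{5554}{\left(-12694 + 143\right) + 27662} = - \frac{5554}{-12551 + 27662} = - \frac{5554}{15111}$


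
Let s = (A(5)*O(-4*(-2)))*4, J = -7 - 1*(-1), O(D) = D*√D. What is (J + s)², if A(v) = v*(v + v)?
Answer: 20480036 - 38400*√2 ≈ 2.0426e+7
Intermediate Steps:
O(D) = D^(3/2)
A(v) = 2*v² (A(v) = v*(2*v) = 2*v²)
J = -6 (J = -7 + 1 = -6)
s = 3200*√2 (s = ((2*5²)*(-4*(-2))^(3/2))*4 = ((2*25)*8^(3/2))*4 = (50*(16*√2))*4 = (800*√2)*4 = 3200*√2 ≈ 4525.5)
(J + s)² = (-6 + 3200*√2)²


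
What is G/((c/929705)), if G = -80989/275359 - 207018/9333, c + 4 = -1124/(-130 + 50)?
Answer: -5682528124003100/2733095423 ≈ -2.0792e+6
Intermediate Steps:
c = 201/20 (c = -4 - 1124/(-130 + 50) = -4 - 1124/(-80) = -4 - 1/80*(-1124) = -4 + 281/20 = 201/20 ≈ 10.050)
G = -6417793311/285547283 (G = -80989*1/275359 - 207018*1/9333 = -80989/275359 - 23002/1037 = -6417793311/285547283 ≈ -22.475)
G/((c/929705)) = -6417793311/(285547283*((201/20)/929705)) = -6417793311/(285547283*((201/20)*(1/929705))) = -6417793311/(285547283*201/18594100) = -6417793311/285547283*18594100/201 = -5682528124003100/2733095423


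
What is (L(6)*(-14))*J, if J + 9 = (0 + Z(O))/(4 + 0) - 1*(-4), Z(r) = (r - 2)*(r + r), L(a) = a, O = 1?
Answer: 462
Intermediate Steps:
Z(r) = 2*r*(-2 + r) (Z(r) = (-2 + r)*(2*r) = 2*r*(-2 + r))
J = -11/2 (J = -9 + ((0 + 2*1*(-2 + 1))/(4 + 0) - 1*(-4)) = -9 + ((0 + 2*1*(-1))/4 + 4) = -9 + ((0 - 2)*(¼) + 4) = -9 + (-2*¼ + 4) = -9 + (-½ + 4) = -9 + 7/2 = -11/2 ≈ -5.5000)
(L(6)*(-14))*J = (6*(-14))*(-11/2) = -84*(-11/2) = 462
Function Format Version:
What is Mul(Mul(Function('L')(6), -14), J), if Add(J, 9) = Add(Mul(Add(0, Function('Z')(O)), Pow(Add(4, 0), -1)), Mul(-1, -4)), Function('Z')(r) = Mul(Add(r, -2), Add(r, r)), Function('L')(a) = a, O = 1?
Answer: 462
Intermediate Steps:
Function('Z')(r) = Mul(2, r, Add(-2, r)) (Function('Z')(r) = Mul(Add(-2, r), Mul(2, r)) = Mul(2, r, Add(-2, r)))
J = Rational(-11, 2) (J = Add(-9, Add(Mul(Add(0, Mul(2, 1, Add(-2, 1))), Pow(Add(4, 0), -1)), Mul(-1, -4))) = Add(-9, Add(Mul(Add(0, Mul(2, 1, -1)), Pow(4, -1)), 4)) = Add(-9, Add(Mul(Add(0, -2), Rational(1, 4)), 4)) = Add(-9, Add(Mul(-2, Rational(1, 4)), 4)) = Add(-9, Add(Rational(-1, 2), 4)) = Add(-9, Rational(7, 2)) = Rational(-11, 2) ≈ -5.5000)
Mul(Mul(Function('L')(6), -14), J) = Mul(Mul(6, -14), Rational(-11, 2)) = Mul(-84, Rational(-11, 2)) = 462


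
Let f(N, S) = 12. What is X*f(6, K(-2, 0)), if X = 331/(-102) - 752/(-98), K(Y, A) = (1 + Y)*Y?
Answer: 44266/833 ≈ 53.140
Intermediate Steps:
K(Y, A) = Y*(1 + Y)
X = 22133/4998 (X = 331*(-1/102) - 752*(-1/98) = -331/102 + 376/49 = 22133/4998 ≈ 4.4284)
X*f(6, K(-2, 0)) = (22133/4998)*12 = 44266/833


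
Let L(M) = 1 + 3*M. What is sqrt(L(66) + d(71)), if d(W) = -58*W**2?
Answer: 17*I*sqrt(1011) ≈ 540.54*I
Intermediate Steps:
sqrt(L(66) + d(71)) = sqrt((1 + 3*66) - 58*71**2) = sqrt((1 + 198) - 58*5041) = sqrt(199 - 292378) = sqrt(-292179) = 17*I*sqrt(1011)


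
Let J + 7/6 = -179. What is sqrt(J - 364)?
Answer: I*sqrt(19590)/6 ≈ 23.327*I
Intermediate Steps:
J = -1081/6 (J = -7/6 - 179 = -1081/6 ≈ -180.17)
sqrt(J - 364) = sqrt(-1081/6 - 364) = sqrt(-3265/6) = I*sqrt(19590)/6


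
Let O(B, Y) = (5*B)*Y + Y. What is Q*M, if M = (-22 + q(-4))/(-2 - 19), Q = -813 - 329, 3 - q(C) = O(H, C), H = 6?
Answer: 5710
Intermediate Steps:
O(B, Y) = Y + 5*B*Y (O(B, Y) = 5*B*Y + Y = Y + 5*B*Y)
q(C) = 3 - 31*C (q(C) = 3 - C*(1 + 5*6) = 3 - C*(1 + 30) = 3 - C*31 = 3 - 31*C)
Q = -1142
M = -5 (M = (-22 + (3 - 31*(-4)))/(-2 - 19) = (-22 + (3 + 124))/(-21) = (-22 + 127)*(-1/21) = 105*(-1/21) = -5)
Q*M = -1142*(-5) = 5710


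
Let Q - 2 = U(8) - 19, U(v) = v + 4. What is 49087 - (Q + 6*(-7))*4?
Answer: 49275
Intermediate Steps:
U(v) = 4 + v
Q = -5 (Q = 2 + ((4 + 8) - 19) = 2 + (12 - 19) = 2 - 7 = -5)
49087 - (Q + 6*(-7))*4 = 49087 - (-5 + 6*(-7))*4 = 49087 - (-5 - 42)*4 = 49087 - (-47)*4 = 49087 - 1*(-188) = 49087 + 188 = 49275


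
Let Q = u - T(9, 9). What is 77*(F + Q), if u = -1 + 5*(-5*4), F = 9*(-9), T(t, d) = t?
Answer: -14707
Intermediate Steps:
F = -81
u = -101 (u = -1 + 5*(-20) = -1 - 100 = -101)
Q = -110 (Q = -101 - 1*9 = -101 - 9 = -110)
77*(F + Q) = 77*(-81 - 110) = 77*(-191) = -14707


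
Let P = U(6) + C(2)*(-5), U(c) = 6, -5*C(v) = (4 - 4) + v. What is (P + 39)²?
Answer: 2209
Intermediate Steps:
C(v) = -v/5 (C(v) = -((4 - 4) + v)/5 = -(0 + v)/5 = -v/5)
P = 8 (P = 6 - ⅕*2*(-5) = 6 - ⅖*(-5) = 6 + 2 = 8)
(P + 39)² = (8 + 39)² = 47² = 2209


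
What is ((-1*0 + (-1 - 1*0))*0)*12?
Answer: 0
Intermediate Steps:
((-1*0 + (-1 - 1*0))*0)*12 = ((0 + (-1 + 0))*0)*12 = ((0 - 1)*0)*12 = -1*0*12 = 0*12 = 0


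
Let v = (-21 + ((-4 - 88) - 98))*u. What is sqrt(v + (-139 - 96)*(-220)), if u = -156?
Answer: 2*sqrt(21154) ≈ 290.89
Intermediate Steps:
v = 32916 (v = (-21 + ((-4 - 88) - 98))*(-156) = (-21 + (-92 - 98))*(-156) = (-21 - 190)*(-156) = -211*(-156) = 32916)
sqrt(v + (-139 - 96)*(-220)) = sqrt(32916 + (-139 - 96)*(-220)) = sqrt(32916 - 235*(-220)) = sqrt(32916 + 51700) = sqrt(84616) = 2*sqrt(21154)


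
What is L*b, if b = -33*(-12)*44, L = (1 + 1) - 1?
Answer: 17424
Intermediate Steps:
L = 1 (L = 2 - 1 = 1)
b = 17424 (b = 396*44 = 17424)
L*b = 1*17424 = 17424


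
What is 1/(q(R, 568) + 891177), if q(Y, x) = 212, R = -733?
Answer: 1/891389 ≈ 1.1218e-6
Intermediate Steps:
1/(q(R, 568) + 891177) = 1/(212 + 891177) = 1/891389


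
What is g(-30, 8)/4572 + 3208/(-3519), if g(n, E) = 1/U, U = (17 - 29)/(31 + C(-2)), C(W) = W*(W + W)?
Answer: -6523739/7150608 ≈ -0.91233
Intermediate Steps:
C(W) = 2*W² (C(W) = W*(2*W) = 2*W²)
U = -4/13 (U = (17 - 29)/(31 + 2*(-2)²) = -12/(31 + 2*4) = -12/(31 + 8) = -12/39 = -12*1/39 = -4/13 ≈ -0.30769)
g(n, E) = -13/4 (g(n, E) = 1/(-4/13) = -13/4)
g(-30, 8)/4572 + 3208/(-3519) = -13/4/4572 + 3208/(-3519) = -13/4*1/4572 + 3208*(-1/3519) = -13/18288 - 3208/3519 = -6523739/7150608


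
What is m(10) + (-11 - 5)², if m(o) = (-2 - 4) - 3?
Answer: 247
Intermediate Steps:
m(o) = -9 (m(o) = -6 - 3 = -9)
m(10) + (-11 - 5)² = -9 + (-11 - 5)² = -9 + (-16)² = -9 + 256 = 247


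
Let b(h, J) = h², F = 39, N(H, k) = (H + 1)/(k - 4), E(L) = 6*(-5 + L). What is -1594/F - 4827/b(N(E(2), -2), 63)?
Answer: -7237774/11271 ≈ -642.16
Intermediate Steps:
E(L) = -30 + 6*L
N(H, k) = (1 + H)/(-4 + k)
-1594/F - 4827/b(N(E(2), -2), 63) = -1594/39 - 4827*(-4 - 2)²/(1 + (-30 + 6*2))² = -1594*1/39 - 4827*36/(1 + (-30 + 12))² = -1594/39 - 4827*36/(1 - 18)² = -1594/39 - 4827/((-⅙*(-17))²) = -1594/39 - 4827/((17/6)²) = -1594/39 - 4827/289/36 = -1594/39 - 4827*36/289 = -1594/39 - 173772/289 = -7237774/11271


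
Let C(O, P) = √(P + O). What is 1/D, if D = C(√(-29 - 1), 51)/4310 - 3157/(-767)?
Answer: 1/(3157/767 + √(51 + I*√30)/4310) ≈ 0.24285 - 5.2e-6*I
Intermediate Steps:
C(O, P) = √(O + P)
D = 3157/767 + √(51 + I*√30)/4310 (D = √(√(-29 - 1) + 51)/4310 - 3157/(-767) = √(√(-30) + 51)*(1/4310) - 3157*(-1/767) = √(I*√30 + 51)*(1/4310) + 3157/767 = √(51 + I*√30)*(1/4310) + 3157/767 = √(51 + I*√30)/4310 + 3157/767 = 3157/767 + √(51 + I*√30)/4310 ≈ 4.1177 + 8.8847e-5*I)
1/D = 1/(3157/767 + √(51 + I*√30)/4310)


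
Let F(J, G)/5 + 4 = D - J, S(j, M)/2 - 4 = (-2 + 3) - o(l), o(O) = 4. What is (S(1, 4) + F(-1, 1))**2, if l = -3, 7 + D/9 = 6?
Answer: 3364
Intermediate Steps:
D = -9 (D = -63 + 9*6 = -63 + 54 = -9)
S(j, M) = 2 (S(j, M) = 8 + 2*((-2 + 3) - 1*4) = 8 + 2*(1 - 4) = 8 + 2*(-3) = 8 - 6 = 2)
F(J, G) = -65 - 5*J (F(J, G) = -20 + 5*(-9 - J) = -20 + (-45 - 5*J) = -65 - 5*J)
(S(1, 4) + F(-1, 1))**2 = (2 + (-65 - 5*(-1)))**2 = (2 + (-65 + 5))**2 = (2 - 60)**2 = (-58)**2 = 3364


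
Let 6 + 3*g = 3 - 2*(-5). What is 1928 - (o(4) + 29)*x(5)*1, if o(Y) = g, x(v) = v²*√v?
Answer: 1928 - 2350*√5/3 ≈ 176.41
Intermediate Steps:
x(v) = v^(5/2)
g = 7/3 (g = -2 + (3 - 2*(-5))/3 = -2 + (3 + 10)/3 = -2 + (⅓)*13 = -2 + 13/3 = 7/3 ≈ 2.3333)
o(Y) = 7/3
1928 - (o(4) + 29)*x(5)*1 = 1928 - (7/3 + 29)*5^(5/2)*1 = 1928 - 94*(25*√5)*1/3 = 1928 - 94*25*√5/3 = 1928 - 2350*√5/3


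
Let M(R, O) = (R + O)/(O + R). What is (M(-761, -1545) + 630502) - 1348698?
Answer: -718195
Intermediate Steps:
M(R, O) = 1 (M(R, O) = (O + R)/(O + R) = 1)
(M(-761, -1545) + 630502) - 1348698 = (1 + 630502) - 1348698 = 630503 - 1348698 = -718195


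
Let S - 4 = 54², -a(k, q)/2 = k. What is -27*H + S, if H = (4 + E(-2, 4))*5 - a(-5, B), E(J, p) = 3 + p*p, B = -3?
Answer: 85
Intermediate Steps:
a(k, q) = -2*k
E(J, p) = 3 + p²
H = 105 (H = (4 + (3 + 4²))*5 - (-2)*(-5) = (4 + (3 + 16))*5 - 1*10 = (4 + 19)*5 - 10 = 23*5 - 10 = 115 - 10 = 105)
S = 2920 (S = 4 + 54² = 4 + 2916 = 2920)
-27*H + S = -27*105 + 2920 = -2835 + 2920 = 85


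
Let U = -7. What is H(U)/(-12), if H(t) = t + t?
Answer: 7/6 ≈ 1.1667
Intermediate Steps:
H(t) = 2*t
H(U)/(-12) = (2*(-7))/(-12) = -1/12*(-14) = 7/6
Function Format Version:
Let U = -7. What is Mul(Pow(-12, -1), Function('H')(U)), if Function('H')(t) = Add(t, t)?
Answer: Rational(7, 6) ≈ 1.1667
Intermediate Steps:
Function('H')(t) = Mul(2, t)
Mul(Pow(-12, -1), Function('H')(U)) = Mul(Pow(-12, -1), Mul(2, -7)) = Mul(Rational(-1, 12), -14) = Rational(7, 6)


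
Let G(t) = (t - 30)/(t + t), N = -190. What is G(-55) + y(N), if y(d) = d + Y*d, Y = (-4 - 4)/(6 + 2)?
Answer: 17/22 ≈ 0.77273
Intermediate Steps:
Y = -1 (Y = -8/8 = -8*⅛ = -1)
y(d) = 0 (y(d) = d - d = 0)
G(t) = (-30 + t)/(2*t) (G(t) = (-30 + t)/((2*t)) = (-30 + t)*(1/(2*t)) = (-30 + t)/(2*t))
G(-55) + y(N) = (½)*(-30 - 55)/(-55) + 0 = (½)*(-1/55)*(-85) + 0 = 17/22 + 0 = 17/22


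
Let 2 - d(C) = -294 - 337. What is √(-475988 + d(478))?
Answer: I*√475355 ≈ 689.46*I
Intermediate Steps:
d(C) = 633 (d(C) = 2 - (-294 - 337) = 2 - 1*(-631) = 2 + 631 = 633)
√(-475988 + d(478)) = √(-475988 + 633) = √(-475355) = I*√475355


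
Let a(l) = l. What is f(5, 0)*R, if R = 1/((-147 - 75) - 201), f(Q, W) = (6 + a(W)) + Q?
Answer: -11/423 ≈ -0.026005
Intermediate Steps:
f(Q, W) = 6 + Q + W (f(Q, W) = (6 + W) + Q = 6 + Q + W)
R = -1/423 (R = 1/(-222 - 201) = 1/(-423) = -1/423 ≈ -0.0023641)
f(5, 0)*R = (6 + 5 + 0)*(-1/423) = 11*(-1/423) = -11/423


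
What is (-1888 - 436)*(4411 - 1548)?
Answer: -6653612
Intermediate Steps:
(-1888 - 436)*(4411 - 1548) = -2324*2863 = -6653612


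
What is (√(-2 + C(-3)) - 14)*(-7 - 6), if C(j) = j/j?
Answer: 182 - 13*I ≈ 182.0 - 13.0*I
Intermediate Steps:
C(j) = 1
(√(-2 + C(-3)) - 14)*(-7 - 6) = (√(-2 + 1) - 14)*(-7 - 6) = (√(-1) - 14)*(-13) = (I - 14)*(-13) = (-14 + I)*(-13) = 182 - 13*I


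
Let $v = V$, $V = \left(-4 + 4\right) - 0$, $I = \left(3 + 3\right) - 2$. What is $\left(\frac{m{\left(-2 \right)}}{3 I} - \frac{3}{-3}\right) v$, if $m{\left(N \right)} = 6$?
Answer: $0$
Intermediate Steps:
$I = 4$ ($I = 6 - 2 = 4$)
$V = 0$ ($V = 0 + 0 = 0$)
$v = 0$
$\left(\frac{m{\left(-2 \right)}}{3 I} - \frac{3}{-3}\right) v = \left(\frac{6}{3 \cdot 4} - \frac{3}{-3}\right) 0 = \left(\frac{6}{12} - -1\right) 0 = \left(6 \cdot \frac{1}{12} + 1\right) 0 = \left(\frac{1}{2} + 1\right) 0 = \frac{3}{2} \cdot 0 = 0$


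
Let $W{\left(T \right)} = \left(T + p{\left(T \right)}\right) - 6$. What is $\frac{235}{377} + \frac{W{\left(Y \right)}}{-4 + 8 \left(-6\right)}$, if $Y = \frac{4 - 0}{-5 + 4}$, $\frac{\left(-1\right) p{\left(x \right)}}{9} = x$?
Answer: $\frac{93}{754} \approx 0.12334$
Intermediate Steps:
$p{\left(x \right)} = - 9 x$
$Y = -4$ ($Y = \frac{4 + \left(-5 + 5\right)}{-1} = \left(4 + 0\right) \left(-1\right) = 4 \left(-1\right) = -4$)
$W{\left(T \right)} = -6 - 8 T$ ($W{\left(T \right)} = \left(T - 9 T\right) - 6 = - 8 T - 6 = -6 - 8 T$)
$\frac{235}{377} + \frac{W{\left(Y \right)}}{-4 + 8 \left(-6\right)} = \frac{235}{377} + \frac{-6 - -32}{-4 + 8 \left(-6\right)} = 235 \cdot \frac{1}{377} + \frac{-6 + 32}{-4 - 48} = \frac{235}{377} + \frac{26}{-52} = \frac{235}{377} + 26 \left(- \frac{1}{52}\right) = \frac{235}{377} - \frac{1}{2} = \frac{93}{754}$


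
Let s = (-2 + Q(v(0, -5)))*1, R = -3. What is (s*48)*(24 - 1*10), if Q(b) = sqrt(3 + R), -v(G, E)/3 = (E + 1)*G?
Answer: -1344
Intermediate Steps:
v(G, E) = -3*G*(1 + E) (v(G, E) = -3*(E + 1)*G = -3*(1 + E)*G = -3*G*(1 + E))
Q(b) = 0 (Q(b) = sqrt(3 - 3) = sqrt(0) = 0)
s = -2 (s = (-2 + 0)*1 = -2*1 = -2)
(s*48)*(24 - 1*10) = (-2*48)*(24 - 1*10) = -96*(24 - 10) = -96*14 = -1344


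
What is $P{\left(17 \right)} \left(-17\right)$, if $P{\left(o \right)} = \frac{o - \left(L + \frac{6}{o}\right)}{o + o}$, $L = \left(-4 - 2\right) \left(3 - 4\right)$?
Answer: $- \frac{181}{34} \approx -5.3235$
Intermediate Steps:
$L = 6$ ($L = \left(-6\right) \left(-1\right) = 6$)
$P{\left(o \right)} = \frac{-6 + o - \frac{6}{o}}{2 o}$ ($P{\left(o \right)} = \frac{o - \left(6 + \frac{6}{o}\right)}{o + o} = \frac{o - \left(6 + \frac{6}{o}\right)}{2 o} = \left(-6 + o - \frac{6}{o}\right) \frac{1}{2 o} = \frac{-6 + o - \frac{6}{o}}{2 o}$)
$P{\left(17 \right)} \left(-17\right) = \left(\frac{1}{2} - \frac{3}{17} - \frac{3}{289}\right) \left(-17\right) = \frac{181}{578} \left(-17\right) = - \frac{181}{34}$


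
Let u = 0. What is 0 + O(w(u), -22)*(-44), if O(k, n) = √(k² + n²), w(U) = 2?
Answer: -88*√122 ≈ -971.99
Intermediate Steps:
0 + O(w(u), -22)*(-44) = 0 + √(2² + (-22)²)*(-44) = 0 + √(4 + 484)*(-44) = 0 + √488*(-44) = 0 + (2*√122)*(-44) = 0 - 88*√122 = -88*√122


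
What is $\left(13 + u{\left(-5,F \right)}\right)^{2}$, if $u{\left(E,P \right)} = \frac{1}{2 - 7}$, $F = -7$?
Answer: $\frac{4096}{25} \approx 163.84$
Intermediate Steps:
$u{\left(E,P \right)} = - \frac{1}{5}$ ($u{\left(E,P \right)} = \frac{1}{-5} = - \frac{1}{5}$)
$\left(13 + u{\left(-5,F \right)}\right)^{2} = \left(13 - \frac{1}{5}\right)^{2} = \left(\frac{64}{5}\right)^{2} = \frac{4096}{25}$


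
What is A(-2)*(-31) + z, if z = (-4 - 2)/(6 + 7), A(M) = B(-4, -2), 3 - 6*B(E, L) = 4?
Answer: 367/78 ≈ 4.7051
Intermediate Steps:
B(E, L) = -⅙ (B(E, L) = ½ - ⅙*4 = ½ - ⅔ = -⅙)
A(M) = -⅙
z = -6/13 ≈ -0.46154
A(-2)*(-31) + z = -⅙*(-31) - 6/13 = 31/6 - 6/13 = 367/78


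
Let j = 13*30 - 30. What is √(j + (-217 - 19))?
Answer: 2*√31 ≈ 11.136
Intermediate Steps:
j = 360 (j = 390 - 30 = 360)
√(j + (-217 - 19)) = √(360 + (-217 - 19)) = √(360 - 236) = √124 = 2*√31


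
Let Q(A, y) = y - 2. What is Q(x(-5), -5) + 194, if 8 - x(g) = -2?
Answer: 187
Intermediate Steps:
x(g) = 10 (x(g) = 8 - 1*(-2) = 8 + 2 = 10)
Q(A, y) = -2 + y
Q(x(-5), -5) + 194 = (-2 - 5) + 194 = -7 + 194 = 187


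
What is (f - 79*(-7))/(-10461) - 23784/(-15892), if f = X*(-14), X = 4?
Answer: 60226525/41561553 ≈ 1.4491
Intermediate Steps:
f = -56 (f = 4*(-14) = -56)
(f - 79*(-7))/(-10461) - 23784/(-15892) = (-56 - 79*(-7))/(-10461) - 23784/(-15892) = (-56 + 553)*(-1/10461) - 23784*(-1/15892) = 497*(-1/10461) + 5946/3973 = -497/10461 + 5946/3973 = 60226525/41561553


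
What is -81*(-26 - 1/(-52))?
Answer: 109431/52 ≈ 2104.4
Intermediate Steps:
-81*(-26 - 1/(-52)) = -81*(-26 - 1*(-1/52)) = -81*(-26 + 1/52) = -81*(-1351/52) = 109431/52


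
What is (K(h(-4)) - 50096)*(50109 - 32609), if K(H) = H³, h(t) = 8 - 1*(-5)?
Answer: -838232500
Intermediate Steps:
h(t) = 13 (h(t) = 8 + 5 = 13)
(K(h(-4)) - 50096)*(50109 - 32609) = (13³ - 50096)*(50109 - 32609) = (2197 - 50096)*17500 = -47899*17500 = -838232500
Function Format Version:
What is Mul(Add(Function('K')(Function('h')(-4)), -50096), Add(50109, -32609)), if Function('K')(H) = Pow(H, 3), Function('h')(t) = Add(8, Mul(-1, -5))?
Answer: -838232500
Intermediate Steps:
Function('h')(t) = 13 (Function('h')(t) = Add(8, 5) = 13)
Mul(Add(Function('K')(Function('h')(-4)), -50096), Add(50109, -32609)) = Mul(Add(Pow(13, 3), -50096), Add(50109, -32609)) = Mul(Add(2197, -50096), 17500) = Mul(-47899, 17500) = -838232500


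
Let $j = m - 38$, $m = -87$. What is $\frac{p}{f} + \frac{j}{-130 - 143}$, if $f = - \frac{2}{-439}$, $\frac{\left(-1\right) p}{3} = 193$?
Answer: $- \frac{69391163}{546} \approx -1.2709 \cdot 10^{5}$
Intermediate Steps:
$p = -579$ ($p = \left(-3\right) 193 = -579$)
$j = -125$ ($j = -87 - 38 = -125$)
$f = \frac{2}{439}$ ($f = \left(-2\right) \left(- \frac{1}{439}\right) = \frac{2}{439} \approx 0.0045558$)
$\frac{p}{f} + \frac{j}{-130 - 143} = - \frac{579}{\frac{2}{439}} - \frac{125}{-130 - 143} = \left(-579\right) \frac{439}{2} - \frac{125}{-130 - 143} = - \frac{254181}{2} - \frac{125}{-273} = - \frac{254181}{2} - - \frac{125}{273} = - \frac{254181}{2} + \frac{125}{273} = - \frac{69391163}{546}$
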